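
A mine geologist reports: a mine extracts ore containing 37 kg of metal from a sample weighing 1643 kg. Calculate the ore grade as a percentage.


2.252%

Ore grade = (metal mass / ore mass) * 100
= (37 / 1643) * 100
= 0.02251978089 * 100
= 2.252%


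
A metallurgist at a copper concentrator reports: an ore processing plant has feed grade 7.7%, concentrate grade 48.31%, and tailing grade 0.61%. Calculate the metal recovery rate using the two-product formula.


93.2554%

Using the two-product formula:
R = 100 * c * (f - t) / (f * (c - t))
Numerator = 100 * 48.31 * (7.7 - 0.61)
= 100 * 48.31 * 7.09
= 34251.79
Denominator = 7.7 * (48.31 - 0.61)
= 7.7 * 47.7
= 367.29
R = 34251.79 / 367.29
= 93.2554%


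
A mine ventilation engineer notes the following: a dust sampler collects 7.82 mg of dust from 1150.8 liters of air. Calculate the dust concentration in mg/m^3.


Convert liters to m^3: 1 m^3 = 1000 L
Concentration = mass / volume * 1000
= 7.82 / 1150.8 * 1000
= 0.006795272854 * 1000
= 6.7953 mg/m^3

6.7953 mg/m^3


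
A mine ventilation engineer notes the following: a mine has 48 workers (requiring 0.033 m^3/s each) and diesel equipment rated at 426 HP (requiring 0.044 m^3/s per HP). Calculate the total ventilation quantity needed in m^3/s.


20.328 m^3/s

Airflow for workers:
Q_people = 48 * 0.033 = 1.584 m^3/s
Airflow for diesel equipment:
Q_diesel = 426 * 0.044 = 18.744 m^3/s
Total ventilation:
Q_total = 1.584 + 18.744
= 20.328 m^3/s


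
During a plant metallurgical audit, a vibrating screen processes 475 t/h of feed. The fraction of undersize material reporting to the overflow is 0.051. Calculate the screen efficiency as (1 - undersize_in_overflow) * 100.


94.9%

Screen efficiency = (1 - fraction of undersize in overflow) * 100
= (1 - 0.051) * 100
= 0.949 * 100
= 94.9%


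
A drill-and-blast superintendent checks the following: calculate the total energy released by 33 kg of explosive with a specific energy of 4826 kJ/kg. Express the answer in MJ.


159.258 MJ

Energy = mass * specific_energy / 1000
= 33 * 4826 / 1000
= 159258 / 1000
= 159.258 MJ


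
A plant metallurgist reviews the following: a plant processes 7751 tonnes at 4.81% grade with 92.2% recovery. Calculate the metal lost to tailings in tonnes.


29.0802 tonnes

Total metal in feed:
= 7751 * 4.81 / 100 = 372.8231 tonnes
Metal recovered:
= 372.8231 * 92.2 / 100 = 343.7428982 tonnes
Metal lost to tailings:
= 372.8231 - 343.7428982
= 29.0802 tonnes


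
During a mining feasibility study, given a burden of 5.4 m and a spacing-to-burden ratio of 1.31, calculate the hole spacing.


7.074 m

Spacing = burden * ratio
= 5.4 * 1.31
= 7.074 m


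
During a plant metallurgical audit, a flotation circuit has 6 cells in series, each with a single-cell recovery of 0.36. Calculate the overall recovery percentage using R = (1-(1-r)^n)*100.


Complement of single-cell recovery:
1 - r = 1 - 0.36 = 0.64
Raise to power n:
(1 - r)^6 = 0.64^6 = 0.06871947674
Overall recovery:
R = (1 - 0.06871947674) * 100
= 93.1281%

93.1281%


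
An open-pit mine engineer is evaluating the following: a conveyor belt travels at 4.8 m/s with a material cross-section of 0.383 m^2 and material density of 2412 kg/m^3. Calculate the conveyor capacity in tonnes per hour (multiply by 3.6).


15963.1949 t/h

Volumetric flow = speed * area
= 4.8 * 0.383 = 1.8384 m^3/s
Mass flow = volumetric * density
= 1.8384 * 2412 = 4434.2208 kg/s
Convert to t/h: multiply by 3.6
Capacity = 4434.2208 * 3.6
= 15963.1949 t/h


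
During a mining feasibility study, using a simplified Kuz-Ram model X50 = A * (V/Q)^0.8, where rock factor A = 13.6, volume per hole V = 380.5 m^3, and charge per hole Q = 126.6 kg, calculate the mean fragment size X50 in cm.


32.8001 cm

Compute V/Q:
V/Q = 380.5 / 126.6 = 3.005529226
Raise to the power 0.8:
(V/Q)^0.8 = 3.005529226^0.8 = 2.411774863
Multiply by A:
X50 = 13.6 * 2.411774863
= 32.8001 cm


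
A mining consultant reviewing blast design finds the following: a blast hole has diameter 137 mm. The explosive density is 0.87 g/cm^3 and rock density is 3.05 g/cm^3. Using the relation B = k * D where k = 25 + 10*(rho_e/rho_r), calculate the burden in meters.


First, compute k:
rho_e / rho_r = 0.87 / 3.05 = 0.2852459016
k = 25 + 10 * 0.2852459016 = 27.85245902
Then, compute burden:
B = k * D / 1000 = 27.85245902 * 137 / 1000
= 3815.786885 / 1000
= 3.8158 m

3.8158 m


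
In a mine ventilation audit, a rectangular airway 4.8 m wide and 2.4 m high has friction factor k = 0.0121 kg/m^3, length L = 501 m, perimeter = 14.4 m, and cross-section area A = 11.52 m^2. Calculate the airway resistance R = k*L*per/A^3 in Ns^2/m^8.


Compute the numerator:
k * L * per = 0.0121 * 501 * 14.4
= 87.29424
Compute the denominator:
A^3 = 11.52^3 = 1528.823808
Resistance:
R = 87.29424 / 1528.823808
= 0.0571 Ns^2/m^8

0.0571 Ns^2/m^8


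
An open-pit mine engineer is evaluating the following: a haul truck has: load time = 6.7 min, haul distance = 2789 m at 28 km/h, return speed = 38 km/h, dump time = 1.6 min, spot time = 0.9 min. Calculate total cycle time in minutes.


19.5801 min

Convert haul speed to m/min: 28 * 1000/60 = 466.6666667 m/min
Haul time = 2789 / 466.6666667 = 5.976428571 min
Convert return speed to m/min: 38 * 1000/60 = 633.3333333 m/min
Return time = 2789 / 633.3333333 = 4.403684211 min
Total cycle time:
= 6.7 + 5.976428571 + 1.6 + 4.403684211 + 0.9
= 19.5801 min


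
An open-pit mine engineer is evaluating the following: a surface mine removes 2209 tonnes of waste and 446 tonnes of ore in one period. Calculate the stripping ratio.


Stripping ratio = waste tonnage / ore tonnage
= 2209 / 446
= 4.9529

4.9529


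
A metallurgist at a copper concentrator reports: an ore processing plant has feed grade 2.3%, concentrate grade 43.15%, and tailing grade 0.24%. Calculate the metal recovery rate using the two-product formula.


90.0662%

Using the two-product formula:
R = 100 * c * (f - t) / (f * (c - t))
Numerator = 100 * 43.15 * (2.3 - 0.24)
= 100 * 43.15 * 2.06
= 8888.9
Denominator = 2.3 * (43.15 - 0.24)
= 2.3 * 42.91
= 98.693
R = 8888.9 / 98.693
= 90.0662%


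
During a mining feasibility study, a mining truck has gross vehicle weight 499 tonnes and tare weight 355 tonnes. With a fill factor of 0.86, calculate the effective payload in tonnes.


123.84 tonnes

Maximum payload = gross - tare
= 499 - 355 = 144 tonnes
Effective payload = max payload * fill factor
= 144 * 0.86
= 123.84 tonnes


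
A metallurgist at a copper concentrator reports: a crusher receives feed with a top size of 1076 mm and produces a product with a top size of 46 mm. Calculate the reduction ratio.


Reduction ratio = feed size / product size
= 1076 / 46
= 23.3913

23.3913


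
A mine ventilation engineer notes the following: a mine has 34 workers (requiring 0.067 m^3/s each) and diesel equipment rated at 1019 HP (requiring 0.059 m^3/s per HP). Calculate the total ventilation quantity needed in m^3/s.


62.399 m^3/s

Airflow for workers:
Q_people = 34 * 0.067 = 2.278 m^3/s
Airflow for diesel equipment:
Q_diesel = 1019 * 0.059 = 60.121 m^3/s
Total ventilation:
Q_total = 2.278 + 60.121
= 62.399 m^3/s


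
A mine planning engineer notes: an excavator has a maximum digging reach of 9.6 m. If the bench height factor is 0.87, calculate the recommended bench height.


8.352 m

Bench height = reach * factor
= 9.6 * 0.87
= 8.352 m


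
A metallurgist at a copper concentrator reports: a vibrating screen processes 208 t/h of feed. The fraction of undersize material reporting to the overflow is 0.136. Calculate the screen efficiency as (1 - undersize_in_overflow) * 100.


86.4%

Screen efficiency = (1 - fraction of undersize in overflow) * 100
= (1 - 0.136) * 100
= 0.864 * 100
= 86.4%


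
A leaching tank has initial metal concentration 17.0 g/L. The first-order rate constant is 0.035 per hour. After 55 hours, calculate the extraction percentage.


Compute the exponent:
-k * t = -0.035 * 55 = -1.925
Remaining concentration:
C = 17.0 * exp(-1.925)
= 17.0 * 0.1458757569
= 2.479887867 g/L
Extracted = 17.0 - 2.479887867 = 14.52011213 g/L
Extraction % = 14.52011213 / 17.0 * 100
= 85.4124%

85.4124%


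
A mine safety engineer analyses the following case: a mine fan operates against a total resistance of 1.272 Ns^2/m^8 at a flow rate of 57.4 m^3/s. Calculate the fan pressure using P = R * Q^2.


4190.9347 Pa

Compute Q^2:
Q^2 = 57.4^2 = 3294.76
Compute pressure:
P = R * Q^2 = 1.272 * 3294.76
= 4190.9347 Pa


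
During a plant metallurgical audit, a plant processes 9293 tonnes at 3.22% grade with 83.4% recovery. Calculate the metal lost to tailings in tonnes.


49.6729 tonnes

Total metal in feed:
= 9293 * 3.22 / 100 = 299.2346 tonnes
Metal recovered:
= 299.2346 * 83.4 / 100 = 249.5616564 tonnes
Metal lost to tailings:
= 299.2346 - 249.5616564
= 49.6729 tonnes


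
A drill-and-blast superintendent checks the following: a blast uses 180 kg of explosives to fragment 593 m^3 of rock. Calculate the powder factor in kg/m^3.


Powder factor = explosive mass / rock volume
= 180 / 593
= 0.3035 kg/m^3

0.3035 kg/m^3


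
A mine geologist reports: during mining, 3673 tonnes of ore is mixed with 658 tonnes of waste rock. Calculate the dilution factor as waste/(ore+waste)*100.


Total material = ore + waste
= 3673 + 658 = 4331 tonnes
Dilution = waste / total * 100
= 658 / 4331 * 100
= 0.1519279612 * 100
= 15.1928%

15.1928%


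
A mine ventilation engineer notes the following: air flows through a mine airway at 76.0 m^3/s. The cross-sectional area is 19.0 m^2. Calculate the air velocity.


Velocity = flow rate / cross-sectional area
= 76.0 / 19.0
= 4.0 m/s

4.0 m/s


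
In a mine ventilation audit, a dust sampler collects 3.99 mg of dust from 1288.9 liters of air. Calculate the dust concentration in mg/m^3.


Convert liters to m^3: 1 m^3 = 1000 L
Concentration = mass / volume * 1000
= 3.99 / 1288.9 * 1000
= 0.003095662968 * 1000
= 3.0957 mg/m^3

3.0957 mg/m^3


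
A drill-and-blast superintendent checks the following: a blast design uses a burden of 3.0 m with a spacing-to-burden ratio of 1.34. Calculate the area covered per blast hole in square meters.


First, find the spacing:
Spacing = burden * ratio = 3.0 * 1.34
= 4.02 m
Then, calculate the area:
Area = burden * spacing = 3.0 * 4.02
= 12.06 m^2

12.06 m^2


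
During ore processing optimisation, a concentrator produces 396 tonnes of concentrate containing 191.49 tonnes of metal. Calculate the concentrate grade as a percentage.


48.3561%

Grade = (metal in concentrate / concentrate mass) * 100
= (191.49 / 396) * 100
= 0.4835606061 * 100
= 48.3561%


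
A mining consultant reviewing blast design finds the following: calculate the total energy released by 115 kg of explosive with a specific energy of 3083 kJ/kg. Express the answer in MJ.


354.545 MJ

Energy = mass * specific_energy / 1000
= 115 * 3083 / 1000
= 354545 / 1000
= 354.545 MJ


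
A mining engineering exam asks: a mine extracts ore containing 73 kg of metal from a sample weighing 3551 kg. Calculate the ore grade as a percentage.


2.0558%

Ore grade = (metal mass / ore mass) * 100
= (73 / 3551) * 100
= 0.02055758941 * 100
= 2.0558%


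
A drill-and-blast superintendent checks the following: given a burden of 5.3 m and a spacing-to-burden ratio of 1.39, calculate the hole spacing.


Spacing = burden * ratio
= 5.3 * 1.39
= 7.367 m

7.367 m


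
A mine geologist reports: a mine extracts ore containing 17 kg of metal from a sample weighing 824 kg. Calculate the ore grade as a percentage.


Ore grade = (metal mass / ore mass) * 100
= (17 / 824) * 100
= 0.02063106796 * 100
= 2.0631%

2.0631%


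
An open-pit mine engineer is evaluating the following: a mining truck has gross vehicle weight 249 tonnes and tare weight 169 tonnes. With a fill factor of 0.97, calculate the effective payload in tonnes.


Maximum payload = gross - tare
= 249 - 169 = 80 tonnes
Effective payload = max payload * fill factor
= 80 * 0.97
= 77.6 tonnes

77.6 tonnes


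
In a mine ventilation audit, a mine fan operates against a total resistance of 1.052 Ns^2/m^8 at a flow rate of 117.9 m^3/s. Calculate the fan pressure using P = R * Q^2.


Compute Q^2:
Q^2 = 117.9^2 = 13900.41
Compute pressure:
P = R * Q^2 = 1.052 * 13900.41
= 14623.2313 Pa

14623.2313 Pa


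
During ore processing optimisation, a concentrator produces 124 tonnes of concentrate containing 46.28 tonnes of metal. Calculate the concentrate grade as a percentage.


37.3226%

Grade = (metal in concentrate / concentrate mass) * 100
= (46.28 / 124) * 100
= 0.3732258065 * 100
= 37.3226%


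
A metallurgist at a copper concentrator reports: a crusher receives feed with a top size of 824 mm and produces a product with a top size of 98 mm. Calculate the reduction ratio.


8.4082

Reduction ratio = feed size / product size
= 824 / 98
= 8.4082


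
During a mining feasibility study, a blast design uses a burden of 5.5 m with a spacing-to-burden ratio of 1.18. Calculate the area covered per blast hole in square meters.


First, find the spacing:
Spacing = burden * ratio = 5.5 * 1.18
= 6.49 m
Then, calculate the area:
Area = burden * spacing = 5.5 * 6.49
= 35.695 m^2

35.695 m^2


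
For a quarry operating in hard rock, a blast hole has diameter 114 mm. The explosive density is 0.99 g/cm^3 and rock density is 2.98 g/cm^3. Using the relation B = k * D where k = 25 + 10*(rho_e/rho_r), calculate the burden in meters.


3.2287 m

First, compute k:
rho_e / rho_r = 0.99 / 2.98 = 0.3322147651
k = 25 + 10 * 0.3322147651 = 28.32214765
Then, compute burden:
B = k * D / 1000 = 28.32214765 * 114 / 1000
= 3228.724832 / 1000
= 3.2287 m


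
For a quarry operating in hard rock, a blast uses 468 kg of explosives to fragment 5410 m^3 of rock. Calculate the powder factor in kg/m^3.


0.0865 kg/m^3

Powder factor = explosive mass / rock volume
= 468 / 5410
= 0.0865 kg/m^3


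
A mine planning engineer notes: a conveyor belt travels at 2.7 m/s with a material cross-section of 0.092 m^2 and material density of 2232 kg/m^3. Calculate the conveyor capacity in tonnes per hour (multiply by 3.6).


1995.9437 t/h

Volumetric flow = speed * area
= 2.7 * 0.092 = 0.2484 m^3/s
Mass flow = volumetric * density
= 0.2484 * 2232 = 554.4288 kg/s
Convert to t/h: multiply by 3.6
Capacity = 554.4288 * 3.6
= 1995.9437 t/h


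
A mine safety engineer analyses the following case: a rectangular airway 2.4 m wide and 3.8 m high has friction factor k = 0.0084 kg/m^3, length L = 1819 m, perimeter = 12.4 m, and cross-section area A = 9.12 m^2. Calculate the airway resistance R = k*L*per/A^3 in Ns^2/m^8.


0.2498 Ns^2/m^8

Compute the numerator:
k * L * per = 0.0084 * 1819 * 12.4
= 189.46704
Compute the denominator:
A^3 = 9.12^3 = 758.550528
Resistance:
R = 189.46704 / 758.550528
= 0.2498 Ns^2/m^8


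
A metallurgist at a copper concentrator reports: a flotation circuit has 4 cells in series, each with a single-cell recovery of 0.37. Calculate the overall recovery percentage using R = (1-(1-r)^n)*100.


Complement of single-cell recovery:
1 - r = 1 - 0.37 = 0.63
Raise to power n:
(1 - r)^4 = 0.63^4 = 0.15752961
Overall recovery:
R = (1 - 0.15752961) * 100
= 84.247%

84.247%


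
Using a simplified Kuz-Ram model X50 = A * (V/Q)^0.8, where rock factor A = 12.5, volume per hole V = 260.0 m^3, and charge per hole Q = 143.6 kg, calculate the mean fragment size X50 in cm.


20.0986 cm

Compute V/Q:
V/Q = 260.0 / 143.6 = 1.810584958
Raise to the power 0.8:
(V/Q)^0.8 = 1.810584958^0.8 = 1.607885529
Multiply by A:
X50 = 12.5 * 1.607885529
= 20.0986 cm


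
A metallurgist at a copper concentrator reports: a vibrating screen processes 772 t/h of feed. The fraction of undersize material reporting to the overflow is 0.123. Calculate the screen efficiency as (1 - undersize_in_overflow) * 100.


87.7%

Screen efficiency = (1 - fraction of undersize in overflow) * 100
= (1 - 0.123) * 100
= 0.877 * 100
= 87.7%


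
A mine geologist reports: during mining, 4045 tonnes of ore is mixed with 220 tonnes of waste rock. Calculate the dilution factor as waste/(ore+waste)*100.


5.1583%

Total material = ore + waste
= 4045 + 220 = 4265 tonnes
Dilution = waste / total * 100
= 220 / 4265 * 100
= 0.05158264947 * 100
= 5.1583%


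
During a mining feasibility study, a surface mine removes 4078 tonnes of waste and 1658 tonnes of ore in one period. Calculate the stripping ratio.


Stripping ratio = waste tonnage / ore tonnage
= 4078 / 1658
= 2.4596

2.4596


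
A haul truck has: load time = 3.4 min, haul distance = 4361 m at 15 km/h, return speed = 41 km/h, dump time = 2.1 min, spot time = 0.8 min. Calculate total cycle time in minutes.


30.126 min

Convert haul speed to m/min: 15 * 1000/60 = 250 m/min
Haul time = 4361 / 250 = 17.444 min
Convert return speed to m/min: 41 * 1000/60 = 683.3333333 m/min
Return time = 4361 / 683.3333333 = 6.38195122 min
Total cycle time:
= 3.4 + 17.444 + 2.1 + 6.38195122 + 0.8
= 30.126 min


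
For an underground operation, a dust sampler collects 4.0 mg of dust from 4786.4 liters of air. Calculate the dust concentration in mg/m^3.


Convert liters to m^3: 1 m^3 = 1000 L
Concentration = mass / volume * 1000
= 4.0 / 4786.4 * 1000
= 0.0008357011533 * 1000
= 0.8357 mg/m^3

0.8357 mg/m^3


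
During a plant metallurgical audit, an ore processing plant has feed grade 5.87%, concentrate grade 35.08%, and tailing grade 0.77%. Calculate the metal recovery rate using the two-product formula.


88.8323%

Using the two-product formula:
R = 100 * c * (f - t) / (f * (c - t))
Numerator = 100 * 35.08 * (5.87 - 0.77)
= 100 * 35.08 * 5.1
= 17890.8
Denominator = 5.87 * (35.08 - 0.77)
= 5.87 * 34.31
= 201.3997
R = 17890.8 / 201.3997
= 88.8323%


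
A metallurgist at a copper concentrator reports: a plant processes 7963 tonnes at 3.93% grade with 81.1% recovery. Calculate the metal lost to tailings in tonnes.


Total metal in feed:
= 7963 * 3.93 / 100 = 312.9459 tonnes
Metal recovered:
= 312.9459 * 81.1 / 100 = 253.7991249 tonnes
Metal lost to tailings:
= 312.9459 - 253.7991249
= 59.1468 tonnes

59.1468 tonnes


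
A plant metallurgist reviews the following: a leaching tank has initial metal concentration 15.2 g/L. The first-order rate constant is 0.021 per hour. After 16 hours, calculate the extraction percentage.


28.5377%

Compute the exponent:
-k * t = -0.021 * 16 = -0.336
Remaining concentration:
C = 15.2 * exp(-0.336)
= 15.2 * 0.7146231058
= 10.86227121 g/L
Extracted = 15.2 - 10.86227121 = 4.337728792 g/L
Extraction % = 4.337728792 / 15.2 * 100
= 28.5377%


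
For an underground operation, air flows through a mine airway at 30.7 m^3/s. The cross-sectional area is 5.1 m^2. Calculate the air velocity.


6.0196 m/s

Velocity = flow rate / cross-sectional area
= 30.7 / 5.1
= 6.0196 m/s


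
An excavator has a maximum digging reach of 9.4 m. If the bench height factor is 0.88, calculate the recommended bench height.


Bench height = reach * factor
= 9.4 * 0.88
= 8.272 m

8.272 m


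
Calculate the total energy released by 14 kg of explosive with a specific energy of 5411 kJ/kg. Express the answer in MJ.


Energy = mass * specific_energy / 1000
= 14 * 5411 / 1000
= 75754 / 1000
= 75.754 MJ

75.754 MJ


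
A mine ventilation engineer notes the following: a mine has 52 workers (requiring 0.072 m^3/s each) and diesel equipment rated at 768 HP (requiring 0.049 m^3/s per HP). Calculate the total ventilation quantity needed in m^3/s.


41.376 m^3/s

Airflow for workers:
Q_people = 52 * 0.072 = 3.744 m^3/s
Airflow for diesel equipment:
Q_diesel = 768 * 0.049 = 37.632 m^3/s
Total ventilation:
Q_total = 3.744 + 37.632
= 41.376 m^3/s


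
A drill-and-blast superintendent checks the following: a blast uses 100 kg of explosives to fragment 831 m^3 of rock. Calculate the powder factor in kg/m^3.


0.1203 kg/m^3

Powder factor = explosive mass / rock volume
= 100 / 831
= 0.1203 kg/m^3


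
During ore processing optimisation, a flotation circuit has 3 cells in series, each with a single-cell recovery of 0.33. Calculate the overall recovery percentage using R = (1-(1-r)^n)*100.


69.9237%

Complement of single-cell recovery:
1 - r = 1 - 0.33 = 0.67
Raise to power n:
(1 - r)^3 = 0.67^3 = 0.300763
Overall recovery:
R = (1 - 0.300763) * 100
= 69.9237%


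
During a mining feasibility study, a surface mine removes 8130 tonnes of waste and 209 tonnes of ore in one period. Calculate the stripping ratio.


38.8995

Stripping ratio = waste tonnage / ore tonnage
= 8130 / 209
= 38.8995


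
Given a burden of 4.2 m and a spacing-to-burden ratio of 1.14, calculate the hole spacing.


4.788 m

Spacing = burden * ratio
= 4.2 * 1.14
= 4.788 m


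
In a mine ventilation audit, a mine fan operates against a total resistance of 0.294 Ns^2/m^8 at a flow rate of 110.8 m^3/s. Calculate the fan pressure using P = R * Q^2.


Compute Q^2:
Q^2 = 110.8^2 = 12276.64
Compute pressure:
P = R * Q^2 = 0.294 * 12276.64
= 3609.3322 Pa

3609.3322 Pa


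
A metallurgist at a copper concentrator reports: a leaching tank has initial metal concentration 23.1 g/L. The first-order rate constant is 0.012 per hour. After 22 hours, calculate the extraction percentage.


Compute the exponent:
-k * t = -0.012 * 22 = -0.264
Remaining concentration:
C = 23.1 * exp(-0.264)
= 23.1 * 0.7679735397
= 17.74018877 g/L
Extracted = 23.1 - 17.74018877 = 5.359811234 g/L
Extraction % = 5.359811234 / 23.1 * 100
= 23.2026%

23.2026%


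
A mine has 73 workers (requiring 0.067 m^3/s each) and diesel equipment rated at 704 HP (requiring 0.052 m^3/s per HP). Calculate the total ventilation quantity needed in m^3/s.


41.499 m^3/s

Airflow for workers:
Q_people = 73 * 0.067 = 4.891 m^3/s
Airflow for diesel equipment:
Q_diesel = 704 * 0.052 = 36.608 m^3/s
Total ventilation:
Q_total = 4.891 + 36.608
= 41.499 m^3/s


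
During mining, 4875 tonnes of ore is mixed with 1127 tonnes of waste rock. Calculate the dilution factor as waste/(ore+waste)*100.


Total material = ore + waste
= 4875 + 1127 = 6002 tonnes
Dilution = waste / total * 100
= 1127 / 6002 * 100
= 0.1877707431 * 100
= 18.7771%

18.7771%


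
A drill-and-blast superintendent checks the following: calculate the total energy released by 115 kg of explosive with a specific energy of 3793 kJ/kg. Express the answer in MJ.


Energy = mass * specific_energy / 1000
= 115 * 3793 / 1000
= 436195 / 1000
= 436.195 MJ

436.195 MJ


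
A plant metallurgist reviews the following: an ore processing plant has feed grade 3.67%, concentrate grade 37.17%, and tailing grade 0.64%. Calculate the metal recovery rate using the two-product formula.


Using the two-product formula:
R = 100 * c * (f - t) / (f * (c - t))
Numerator = 100 * 37.17 * (3.67 - 0.64)
= 100 * 37.17 * 3.03
= 11262.51
Denominator = 3.67 * (37.17 - 0.64)
= 3.67 * 36.53
= 134.0651
R = 11262.51 / 134.0651
= 84.0078%

84.0078%


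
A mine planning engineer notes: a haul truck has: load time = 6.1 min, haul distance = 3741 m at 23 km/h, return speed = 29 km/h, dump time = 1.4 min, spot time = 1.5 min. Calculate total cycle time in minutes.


Convert haul speed to m/min: 23 * 1000/60 = 383.3333333 m/min
Haul time = 3741 / 383.3333333 = 9.759130435 min
Convert return speed to m/min: 29 * 1000/60 = 483.3333333 m/min
Return time = 3741 / 483.3333333 = 7.74 min
Total cycle time:
= 6.1 + 9.759130435 + 1.4 + 7.74 + 1.5
= 26.4991 min

26.4991 min


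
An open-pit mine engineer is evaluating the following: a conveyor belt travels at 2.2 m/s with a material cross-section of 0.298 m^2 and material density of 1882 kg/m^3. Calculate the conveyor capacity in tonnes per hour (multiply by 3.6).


4441.8211 t/h

Volumetric flow = speed * area
= 2.2 * 0.298 = 0.6556 m^3/s
Mass flow = volumetric * density
= 0.6556 * 1882 = 1233.8392 kg/s
Convert to t/h: multiply by 3.6
Capacity = 1233.8392 * 3.6
= 4441.8211 t/h


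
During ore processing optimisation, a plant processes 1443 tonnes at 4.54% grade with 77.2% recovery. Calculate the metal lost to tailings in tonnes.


14.9368 tonnes

Total metal in feed:
= 1443 * 4.54 / 100 = 65.5122 tonnes
Metal recovered:
= 65.5122 * 77.2 / 100 = 50.5754184 tonnes
Metal lost to tailings:
= 65.5122 - 50.5754184
= 14.9368 tonnes


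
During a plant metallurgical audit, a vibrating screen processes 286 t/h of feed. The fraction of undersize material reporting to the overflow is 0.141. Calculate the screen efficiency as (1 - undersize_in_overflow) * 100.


Screen efficiency = (1 - fraction of undersize in overflow) * 100
= (1 - 0.141) * 100
= 0.859 * 100
= 85.9%

85.9%


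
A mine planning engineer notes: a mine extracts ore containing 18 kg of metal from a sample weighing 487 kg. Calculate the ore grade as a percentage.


Ore grade = (metal mass / ore mass) * 100
= (18 / 487) * 100
= 0.03696098563 * 100
= 3.6961%

3.6961%


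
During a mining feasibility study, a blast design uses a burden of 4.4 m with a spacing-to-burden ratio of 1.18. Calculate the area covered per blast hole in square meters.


22.8448 m^2

First, find the spacing:
Spacing = burden * ratio = 4.4 * 1.18
= 5.192 m
Then, calculate the area:
Area = burden * spacing = 4.4 * 5.192
= 22.8448 m^2


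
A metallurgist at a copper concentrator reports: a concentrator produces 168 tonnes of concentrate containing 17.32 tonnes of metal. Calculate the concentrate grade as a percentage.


10.3095%

Grade = (metal in concentrate / concentrate mass) * 100
= (17.32 / 168) * 100
= 0.1030952381 * 100
= 10.3095%


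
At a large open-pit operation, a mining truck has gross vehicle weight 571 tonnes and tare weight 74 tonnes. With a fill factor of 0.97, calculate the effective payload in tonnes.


482.09 tonnes

Maximum payload = gross - tare
= 571 - 74 = 497 tonnes
Effective payload = max payload * fill factor
= 497 * 0.97
= 482.09 tonnes


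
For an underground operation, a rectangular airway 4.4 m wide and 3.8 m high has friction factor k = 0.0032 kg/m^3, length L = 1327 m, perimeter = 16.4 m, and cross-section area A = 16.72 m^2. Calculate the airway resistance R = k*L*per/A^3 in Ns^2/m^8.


Compute the numerator:
k * L * per = 0.0032 * 1327 * 16.4
= 69.64096
Compute the denominator:
A^3 = 16.72^3 = 4674.216448
Resistance:
R = 69.64096 / 4674.216448
= 0.0149 Ns^2/m^8

0.0149 Ns^2/m^8


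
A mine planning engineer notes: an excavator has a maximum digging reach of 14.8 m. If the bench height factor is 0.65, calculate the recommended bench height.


Bench height = reach * factor
= 14.8 * 0.65
= 9.62 m

9.62 m


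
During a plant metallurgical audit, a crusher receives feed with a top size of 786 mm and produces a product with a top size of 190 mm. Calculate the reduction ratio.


4.1368

Reduction ratio = feed size / product size
= 786 / 190
= 4.1368


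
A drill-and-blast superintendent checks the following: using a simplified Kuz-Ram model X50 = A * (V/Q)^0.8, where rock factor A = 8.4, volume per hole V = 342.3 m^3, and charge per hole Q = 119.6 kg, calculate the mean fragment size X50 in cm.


19.4814 cm

Compute V/Q:
V/Q = 342.3 / 119.6 = 2.862040134
Raise to the power 0.8:
(V/Q)^0.8 = 2.862040134^0.8 = 2.319212674
Multiply by A:
X50 = 8.4 * 2.319212674
= 19.4814 cm


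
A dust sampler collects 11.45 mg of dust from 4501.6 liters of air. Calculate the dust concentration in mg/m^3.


Convert liters to m^3: 1 m^3 = 1000 L
Concentration = mass / volume * 1000
= 11.45 / 4501.6 * 1000
= 0.002543540075 * 1000
= 2.5435 mg/m^3

2.5435 mg/m^3


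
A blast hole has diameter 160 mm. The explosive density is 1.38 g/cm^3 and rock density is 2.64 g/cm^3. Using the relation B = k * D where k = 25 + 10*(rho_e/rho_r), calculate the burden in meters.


4.8364 m

First, compute k:
rho_e / rho_r = 1.38 / 2.64 = 0.5227272727
k = 25 + 10 * 0.5227272727 = 30.22727273
Then, compute burden:
B = k * D / 1000 = 30.22727273 * 160 / 1000
= 4836.363636 / 1000
= 4.8364 m


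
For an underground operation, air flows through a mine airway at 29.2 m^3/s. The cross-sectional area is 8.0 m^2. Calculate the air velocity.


3.65 m/s

Velocity = flow rate / cross-sectional area
= 29.2 / 8.0
= 3.65 m/s


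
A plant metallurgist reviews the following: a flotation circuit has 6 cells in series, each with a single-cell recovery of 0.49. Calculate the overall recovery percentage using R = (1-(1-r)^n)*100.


Complement of single-cell recovery:
1 - r = 1 - 0.49 = 0.51
Raise to power n:
(1 - r)^6 = 0.51^6 = 0.0175962878
Overall recovery:
R = (1 - 0.0175962878) * 100
= 98.2404%

98.2404%


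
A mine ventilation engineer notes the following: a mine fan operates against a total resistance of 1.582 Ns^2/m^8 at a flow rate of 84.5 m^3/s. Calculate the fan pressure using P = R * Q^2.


Compute Q^2:
Q^2 = 84.5^2 = 7140.25
Compute pressure:
P = R * Q^2 = 1.582 * 7140.25
= 11295.8755 Pa

11295.8755 Pa


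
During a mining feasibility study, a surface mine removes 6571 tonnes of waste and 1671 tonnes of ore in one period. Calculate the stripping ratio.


3.9324

Stripping ratio = waste tonnage / ore tonnage
= 6571 / 1671
= 3.9324


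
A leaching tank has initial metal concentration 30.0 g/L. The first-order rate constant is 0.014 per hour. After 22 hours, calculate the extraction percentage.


Compute the exponent:
-k * t = -0.014 * 22 = -0.308
Remaining concentration:
C = 30.0 * exp(-0.308)
= 30.0 * 0.734915318
= 22.04745954 g/L
Extracted = 30.0 - 22.04745954 = 7.95254046 g/L
Extraction % = 7.95254046 / 30.0 * 100
= 26.5085%

26.5085%


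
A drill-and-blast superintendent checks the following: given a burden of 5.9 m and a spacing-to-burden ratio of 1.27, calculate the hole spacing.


7.493 m

Spacing = burden * ratio
= 5.9 * 1.27
= 7.493 m


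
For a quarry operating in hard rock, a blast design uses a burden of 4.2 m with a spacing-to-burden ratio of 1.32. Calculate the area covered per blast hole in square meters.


First, find the spacing:
Spacing = burden * ratio = 4.2 * 1.32
= 5.544 m
Then, calculate the area:
Area = burden * spacing = 4.2 * 5.544
= 23.2848 m^2

23.2848 m^2


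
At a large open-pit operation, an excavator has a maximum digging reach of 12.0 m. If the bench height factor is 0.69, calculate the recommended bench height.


8.28 m

Bench height = reach * factor
= 12.0 * 0.69
= 8.28 m


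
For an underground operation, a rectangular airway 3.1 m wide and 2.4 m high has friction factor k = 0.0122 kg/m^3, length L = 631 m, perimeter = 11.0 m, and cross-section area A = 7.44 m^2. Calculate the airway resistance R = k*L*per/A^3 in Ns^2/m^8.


0.2056 Ns^2/m^8

Compute the numerator:
k * L * per = 0.0122 * 631 * 11.0
= 84.6802
Compute the denominator:
A^3 = 7.44^3 = 411.830784
Resistance:
R = 84.6802 / 411.830784
= 0.2056 Ns^2/m^8


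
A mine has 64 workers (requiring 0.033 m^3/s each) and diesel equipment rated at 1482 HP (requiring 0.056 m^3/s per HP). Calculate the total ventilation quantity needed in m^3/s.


Airflow for workers:
Q_people = 64 * 0.033 = 2.112 m^3/s
Airflow for diesel equipment:
Q_diesel = 1482 * 0.056 = 82.992 m^3/s
Total ventilation:
Q_total = 2.112 + 82.992
= 85.104 m^3/s

85.104 m^3/s


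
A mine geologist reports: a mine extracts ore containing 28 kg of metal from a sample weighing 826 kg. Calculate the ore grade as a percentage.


Ore grade = (metal mass / ore mass) * 100
= (28 / 826) * 100
= 0.03389830508 * 100
= 3.3898%

3.3898%


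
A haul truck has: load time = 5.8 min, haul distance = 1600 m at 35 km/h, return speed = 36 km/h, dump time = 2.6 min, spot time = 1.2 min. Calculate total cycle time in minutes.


Convert haul speed to m/min: 35 * 1000/60 = 583.3333333 m/min
Haul time = 1600 / 583.3333333 = 2.742857143 min
Convert return speed to m/min: 36 * 1000/60 = 600 m/min
Return time = 1600 / 600 = 2.666666667 min
Total cycle time:
= 5.8 + 2.742857143 + 2.6 + 2.666666667 + 1.2
= 15.0095 min

15.0095 min


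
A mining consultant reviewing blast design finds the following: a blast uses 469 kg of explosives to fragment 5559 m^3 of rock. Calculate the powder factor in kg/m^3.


Powder factor = explosive mass / rock volume
= 469 / 5559
= 0.0844 kg/m^3

0.0844 kg/m^3


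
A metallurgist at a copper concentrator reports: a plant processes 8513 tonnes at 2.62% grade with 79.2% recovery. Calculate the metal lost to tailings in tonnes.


46.3924 tonnes

Total metal in feed:
= 8513 * 2.62 / 100 = 223.0406 tonnes
Metal recovered:
= 223.0406 * 79.2 / 100 = 176.6481552 tonnes
Metal lost to tailings:
= 223.0406 - 176.6481552
= 46.3924 tonnes


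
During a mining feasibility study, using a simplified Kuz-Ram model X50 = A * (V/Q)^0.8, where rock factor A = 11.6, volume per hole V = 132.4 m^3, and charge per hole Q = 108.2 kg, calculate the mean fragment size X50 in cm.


13.6328 cm

Compute V/Q:
V/Q = 132.4 / 108.2 = 1.223659889
Raise to the power 0.8:
(V/Q)^0.8 = 1.223659889^0.8 = 1.175245453
Multiply by A:
X50 = 11.6 * 1.175245453
= 13.6328 cm


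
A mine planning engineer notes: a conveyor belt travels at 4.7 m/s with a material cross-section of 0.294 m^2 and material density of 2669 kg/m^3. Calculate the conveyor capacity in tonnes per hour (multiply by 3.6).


Volumetric flow = speed * area
= 4.7 * 0.294 = 1.3818 m^3/s
Mass flow = volumetric * density
= 1.3818 * 2669 = 3688.0242 kg/s
Convert to t/h: multiply by 3.6
Capacity = 3688.0242 * 3.6
= 13276.8871 t/h

13276.8871 t/h


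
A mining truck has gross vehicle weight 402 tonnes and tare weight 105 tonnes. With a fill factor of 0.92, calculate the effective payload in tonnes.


Maximum payload = gross - tare
= 402 - 105 = 297 tonnes
Effective payload = max payload * fill factor
= 297 * 0.92
= 273.24 tonnes

273.24 tonnes


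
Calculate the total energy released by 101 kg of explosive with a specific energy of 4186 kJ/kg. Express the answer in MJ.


422.786 MJ

Energy = mass * specific_energy / 1000
= 101 * 4186 / 1000
= 422786 / 1000
= 422.786 MJ


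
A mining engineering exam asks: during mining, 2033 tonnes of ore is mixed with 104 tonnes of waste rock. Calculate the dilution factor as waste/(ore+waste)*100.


Total material = ore + waste
= 2033 + 104 = 2137 tonnes
Dilution = waste / total * 100
= 104 / 2137 * 100
= 0.0486663547 * 100
= 4.8666%

4.8666%


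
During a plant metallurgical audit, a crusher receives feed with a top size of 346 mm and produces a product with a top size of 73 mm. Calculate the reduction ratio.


4.7397

Reduction ratio = feed size / product size
= 346 / 73
= 4.7397


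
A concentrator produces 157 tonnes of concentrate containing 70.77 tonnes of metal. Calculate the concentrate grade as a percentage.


Grade = (metal in concentrate / concentrate mass) * 100
= (70.77 / 157) * 100
= 0.4507643312 * 100
= 45.0764%

45.0764%


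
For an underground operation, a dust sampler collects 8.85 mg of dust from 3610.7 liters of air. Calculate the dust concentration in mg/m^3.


Convert liters to m^3: 1 m^3 = 1000 L
Concentration = mass / volume * 1000
= 8.85 / 3610.7 * 1000
= 0.002451048273 * 1000
= 2.451 mg/m^3

2.451 mg/m^3


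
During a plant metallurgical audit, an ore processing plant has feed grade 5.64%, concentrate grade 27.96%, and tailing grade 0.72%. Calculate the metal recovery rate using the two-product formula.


Using the two-product formula:
R = 100 * c * (f - t) / (f * (c - t))
Numerator = 100 * 27.96 * (5.64 - 0.72)
= 100 * 27.96 * 4.92
= 13756.32
Denominator = 5.64 * (27.96 - 0.72)
= 5.64 * 27.24
= 153.6336
R = 13756.32 / 153.6336
= 89.5398%

89.5398%


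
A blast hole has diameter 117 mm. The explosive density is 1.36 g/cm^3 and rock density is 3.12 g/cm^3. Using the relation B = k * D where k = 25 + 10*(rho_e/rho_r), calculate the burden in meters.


3.435 m

First, compute k:
rho_e / rho_r = 1.36 / 3.12 = 0.4358974359
k = 25 + 10 * 0.4358974359 = 29.35897436
Then, compute burden:
B = k * D / 1000 = 29.35897436 * 117 / 1000
= 3435 / 1000
= 3.435 m


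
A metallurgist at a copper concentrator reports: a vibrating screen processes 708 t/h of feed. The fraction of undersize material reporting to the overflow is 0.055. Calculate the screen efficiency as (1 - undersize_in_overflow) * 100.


94.5%

Screen efficiency = (1 - fraction of undersize in overflow) * 100
= (1 - 0.055) * 100
= 0.945 * 100
= 94.5%


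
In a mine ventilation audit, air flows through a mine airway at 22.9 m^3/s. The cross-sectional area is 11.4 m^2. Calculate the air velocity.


2.0088 m/s

Velocity = flow rate / cross-sectional area
= 22.9 / 11.4
= 2.0088 m/s


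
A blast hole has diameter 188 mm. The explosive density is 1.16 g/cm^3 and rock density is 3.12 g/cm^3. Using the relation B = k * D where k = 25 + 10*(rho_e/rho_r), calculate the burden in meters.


5.399 m

First, compute k:
rho_e / rho_r = 1.16 / 3.12 = 0.3717948718
k = 25 + 10 * 0.3717948718 = 28.71794872
Then, compute burden:
B = k * D / 1000 = 28.71794872 * 188 / 1000
= 5398.974359 / 1000
= 5.399 m


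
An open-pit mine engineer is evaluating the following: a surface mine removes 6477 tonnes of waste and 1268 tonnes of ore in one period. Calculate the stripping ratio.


Stripping ratio = waste tonnage / ore tonnage
= 6477 / 1268
= 5.108

5.108


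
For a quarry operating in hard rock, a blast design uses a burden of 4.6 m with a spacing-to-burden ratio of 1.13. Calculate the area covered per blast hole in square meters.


23.9108 m^2

First, find the spacing:
Spacing = burden * ratio = 4.6 * 1.13
= 5.198 m
Then, calculate the area:
Area = burden * spacing = 4.6 * 5.198
= 23.9108 m^2


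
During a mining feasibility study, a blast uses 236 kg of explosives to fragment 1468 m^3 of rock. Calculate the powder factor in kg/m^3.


Powder factor = explosive mass / rock volume
= 236 / 1468
= 0.1608 kg/m^3

0.1608 kg/m^3


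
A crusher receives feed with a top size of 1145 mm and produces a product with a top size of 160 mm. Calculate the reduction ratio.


7.1563

Reduction ratio = feed size / product size
= 1145 / 160
= 7.1563


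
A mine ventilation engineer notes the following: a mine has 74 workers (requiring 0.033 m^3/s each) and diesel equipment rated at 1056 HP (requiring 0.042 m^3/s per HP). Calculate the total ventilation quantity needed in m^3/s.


46.794 m^3/s

Airflow for workers:
Q_people = 74 * 0.033 = 2.442 m^3/s
Airflow for diesel equipment:
Q_diesel = 1056 * 0.042 = 44.352 m^3/s
Total ventilation:
Q_total = 2.442 + 44.352
= 46.794 m^3/s


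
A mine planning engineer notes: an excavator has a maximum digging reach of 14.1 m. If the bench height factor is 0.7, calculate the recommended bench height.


9.87 m

Bench height = reach * factor
= 14.1 * 0.7
= 9.87 m


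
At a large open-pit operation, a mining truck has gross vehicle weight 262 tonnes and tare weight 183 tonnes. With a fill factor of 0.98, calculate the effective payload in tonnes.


Maximum payload = gross - tare
= 262 - 183 = 79 tonnes
Effective payload = max payload * fill factor
= 79 * 0.98
= 77.42 tonnes

77.42 tonnes


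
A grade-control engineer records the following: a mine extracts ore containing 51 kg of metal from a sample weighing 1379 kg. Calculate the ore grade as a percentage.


3.6983%

Ore grade = (metal mass / ore mass) * 100
= (51 / 1379) * 100
= 0.03698332125 * 100
= 3.6983%


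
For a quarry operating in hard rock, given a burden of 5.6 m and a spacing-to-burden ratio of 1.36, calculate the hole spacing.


7.616 m

Spacing = burden * ratio
= 5.6 * 1.36
= 7.616 m


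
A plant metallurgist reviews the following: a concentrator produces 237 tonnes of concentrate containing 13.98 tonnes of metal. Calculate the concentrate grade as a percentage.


Grade = (metal in concentrate / concentrate mass) * 100
= (13.98 / 237) * 100
= 0.05898734177 * 100
= 5.8987%

5.8987%
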